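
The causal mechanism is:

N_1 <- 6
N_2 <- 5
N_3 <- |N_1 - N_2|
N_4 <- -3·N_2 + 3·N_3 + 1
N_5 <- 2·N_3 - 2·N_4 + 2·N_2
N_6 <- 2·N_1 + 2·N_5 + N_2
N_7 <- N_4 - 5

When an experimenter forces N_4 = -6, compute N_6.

65

Under do(N_4=-6), the mechanism N_4 <- -3·N_2 + 3·N_3 + 1 is discarded; N_4 is fixed at -6.
N_3 = |N_1 - N_2|  [with N_1=6, N_2=5]  = 1
N_5 = 2·N_3 - 2·N_4 + 2·N_2  [with N_3=1, N_4=-6, N_2=5]  = 24
N_6 = 2·N_1 + 2·N_5 + N_2  [with N_1=6, N_5=24, N_2=5]  = 65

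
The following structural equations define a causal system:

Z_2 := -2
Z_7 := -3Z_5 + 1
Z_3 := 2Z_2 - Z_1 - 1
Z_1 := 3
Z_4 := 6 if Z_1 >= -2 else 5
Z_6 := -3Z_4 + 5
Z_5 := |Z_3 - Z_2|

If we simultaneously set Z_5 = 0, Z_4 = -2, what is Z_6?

11

Setting Z_5 = 0, Z_4 = -2 by intervention discards those variables' equations.
Z_6 = -3Z_4 + 5  [with Z_4=-2]  = 11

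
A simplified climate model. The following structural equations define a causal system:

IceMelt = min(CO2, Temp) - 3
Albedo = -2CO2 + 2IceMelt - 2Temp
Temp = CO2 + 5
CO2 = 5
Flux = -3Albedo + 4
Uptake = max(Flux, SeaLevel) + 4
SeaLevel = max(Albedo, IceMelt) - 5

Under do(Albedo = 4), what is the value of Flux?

Under do(Albedo=4), the mechanism Albedo = -2CO2 + 2IceMelt - 2Temp is discarded; Albedo is fixed at 4.
Flux = -3Albedo + 4  [with Albedo=4]  = -8

-8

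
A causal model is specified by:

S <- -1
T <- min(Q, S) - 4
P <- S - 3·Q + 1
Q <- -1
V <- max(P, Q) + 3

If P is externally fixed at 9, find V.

The intervention breaks the incoming arrows to P: P <- S - 3·Q + 1 no longer applies, and P = 9.
V = max(P, Q) + 3  [with P=9, Q=-1]  = 12

12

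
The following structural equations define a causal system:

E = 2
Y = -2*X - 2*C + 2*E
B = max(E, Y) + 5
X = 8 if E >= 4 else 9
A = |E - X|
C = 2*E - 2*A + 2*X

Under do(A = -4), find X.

9

Under do(A=-4), the mechanism A = |E - X| is discarded; A is fixed at -4.
Since X is not a descendant of the intervened variable, it is unaffected.
X = 8 if E >= 4 else 9  [with E=2]  = 9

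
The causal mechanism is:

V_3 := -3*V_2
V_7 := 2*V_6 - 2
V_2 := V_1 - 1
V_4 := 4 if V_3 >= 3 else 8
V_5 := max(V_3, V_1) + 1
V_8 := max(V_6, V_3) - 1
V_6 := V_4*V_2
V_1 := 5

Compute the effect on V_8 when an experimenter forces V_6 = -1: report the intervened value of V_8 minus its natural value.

Intervening sets V_6 = -1 and removes its equation (V_6 := V_4*V_2).
V_2 = V_1 - 1  [with V_1=5]  = 4
V_3 = -3*V_2  [with V_2=4]  = -12
V_8 = max(V_6, V_3) - 1  [with V_6=-1, V_3=-12]  = -2
Without intervention: V_2 = V_1 - 1  [with V_1=5]  = 4; V_3 = -3*V_2  [with V_2=4]  = -12; V_4 = 4 if V_3 >= 3 else 8  [with V_3=-12]  = 8; V_6 = V_4*V_2  [with V_4=8, V_2=4]  = 32; V_8 = max(V_6, V_3) - 1  [with V_6=32, V_3=-12]  = 31.
Change = -2 − 31 = -33.

-33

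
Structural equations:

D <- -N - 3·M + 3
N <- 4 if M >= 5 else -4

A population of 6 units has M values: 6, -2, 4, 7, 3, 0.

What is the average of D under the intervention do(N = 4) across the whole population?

-10

The intervention sets N=4 in all 6 units regardless of M. Recomputing D per unit gives -19, 5, -13, -22, -10, -1; average -10.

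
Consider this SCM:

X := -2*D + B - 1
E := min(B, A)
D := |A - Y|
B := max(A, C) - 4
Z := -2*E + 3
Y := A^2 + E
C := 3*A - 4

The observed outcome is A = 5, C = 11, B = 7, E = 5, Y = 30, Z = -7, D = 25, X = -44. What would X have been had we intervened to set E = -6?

-22

do(E=-6) replaces the equation E := min(B, A) with the constant E = -6.
C = 3*A - 4  [with A=5]  = 11
B = max(A, C) - 4  [with A=5, C=11]  = 7
Y = A^2 + E  [with A=5, E=-6]  = 19
D = |A - Y|  [with A=5, Y=19]  = 14
X = -2*D + B - 1  [with D=14, B=7]  = -22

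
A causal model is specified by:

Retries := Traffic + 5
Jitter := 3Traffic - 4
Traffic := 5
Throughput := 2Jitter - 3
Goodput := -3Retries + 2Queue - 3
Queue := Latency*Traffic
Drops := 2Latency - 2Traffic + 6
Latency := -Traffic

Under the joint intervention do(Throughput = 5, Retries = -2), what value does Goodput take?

Under do(Throughput = 5, Retries = -2), each intervened variable's structural equation is replaced by its fixed value.
Latency = -Traffic  [with Traffic=5]  = -5
Queue = Latency*Traffic  [with Latency=-5, Traffic=5]  = -25
Goodput = -3Retries + 2Queue - 3  [with Retries=-2, Queue=-25]  = -47

-47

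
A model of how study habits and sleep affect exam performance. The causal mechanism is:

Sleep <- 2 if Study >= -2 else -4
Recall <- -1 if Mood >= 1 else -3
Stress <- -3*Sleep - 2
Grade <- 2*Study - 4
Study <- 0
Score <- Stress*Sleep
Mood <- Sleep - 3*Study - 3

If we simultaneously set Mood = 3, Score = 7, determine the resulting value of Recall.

Setting Mood = 3, Score = 7 by intervention discards those variables' equations.
Recall = -1 if Mood >= 1 else -3  [with Mood=3]  = -1

-1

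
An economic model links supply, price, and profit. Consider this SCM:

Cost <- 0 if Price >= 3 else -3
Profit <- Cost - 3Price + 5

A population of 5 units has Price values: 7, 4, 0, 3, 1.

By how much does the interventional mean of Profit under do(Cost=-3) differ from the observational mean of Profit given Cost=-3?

-7.5

do(Cost=-3) breaks Cost's dependence on Price. With Cost=-3 fixed, Profit across the units is -19, -10, 2, -7, -1, mean -7.
Conditioning on Cost=-3 selects the 2 unit(s) with Price ∈ {0, 1}. Their Profit values: 2, -1. Mean = 0.5.
Difference = -7 − 0.5 = -7.5.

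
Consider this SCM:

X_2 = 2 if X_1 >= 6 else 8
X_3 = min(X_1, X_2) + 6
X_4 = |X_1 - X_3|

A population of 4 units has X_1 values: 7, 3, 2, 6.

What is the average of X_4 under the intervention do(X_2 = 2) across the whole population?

3.5

do(X_2=2) breaks X_2's dependence on X_1. With X_2=2 fixed, X_4 across the units is 1, 5, 6, 2, mean 3.5.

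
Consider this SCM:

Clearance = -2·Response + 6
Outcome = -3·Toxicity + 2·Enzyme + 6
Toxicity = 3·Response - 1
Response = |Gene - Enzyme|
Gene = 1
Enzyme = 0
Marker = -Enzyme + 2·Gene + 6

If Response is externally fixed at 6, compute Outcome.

-45

The intervention breaks the incoming arrows to Response: Response = |Gene - Enzyme| no longer applies, and Response = 6.
Toxicity = 3·Response - 1  [with Response=6]  = 17
Outcome = -3·Toxicity + 2·Enzyme + 6  [with Toxicity=17, Enzyme=0]  = -45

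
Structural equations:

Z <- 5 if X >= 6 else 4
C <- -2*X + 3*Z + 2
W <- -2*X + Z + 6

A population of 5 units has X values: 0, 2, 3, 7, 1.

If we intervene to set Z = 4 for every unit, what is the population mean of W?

Under do(Z=4), Z's equation is replaced by Z=4 for every unit. Per-unit W: 10, 6, 4, -4, 8. Mean = 4.8.

4.8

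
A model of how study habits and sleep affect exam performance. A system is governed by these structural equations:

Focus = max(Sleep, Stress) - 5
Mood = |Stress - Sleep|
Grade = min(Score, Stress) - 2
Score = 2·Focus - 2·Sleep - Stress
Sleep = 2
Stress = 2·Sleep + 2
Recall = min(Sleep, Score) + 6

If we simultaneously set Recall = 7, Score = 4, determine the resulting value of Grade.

2

Under do(Recall = 7, Score = 4), each intervened variable's structural equation is replaced by its fixed value.
Stress = 2·Sleep + 2  [with Sleep=2]  = 6
Grade = min(Score, Stress) - 2  [with Score=4, Stress=6]  = 2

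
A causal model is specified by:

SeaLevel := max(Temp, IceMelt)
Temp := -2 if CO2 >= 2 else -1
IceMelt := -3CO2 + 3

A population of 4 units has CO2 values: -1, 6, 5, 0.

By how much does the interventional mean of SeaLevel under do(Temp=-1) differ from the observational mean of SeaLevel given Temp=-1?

-2.75

Every unit gets Temp=-1 under the intervention. SeaLevel values become 6, -1, -1, 3; E[SeaLevel|do(Temp=-1)] = 1.75.
Conditioning on Temp=-1 selects the 2 unit(s) with CO2 ∈ {-1, 0}. Their SeaLevel values: 6, 3. Mean = 4.5.
Difference = 1.75 − 4.5 = -2.75.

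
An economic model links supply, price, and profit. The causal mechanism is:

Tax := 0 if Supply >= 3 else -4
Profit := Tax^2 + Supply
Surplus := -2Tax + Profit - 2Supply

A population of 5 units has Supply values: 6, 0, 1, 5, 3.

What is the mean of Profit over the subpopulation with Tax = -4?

E[Profit|Tax=-4] averages over only the 2 units with Tax=-4 (Supply = 0, 1): Profit = 16, 17, mean 16.5.

16.5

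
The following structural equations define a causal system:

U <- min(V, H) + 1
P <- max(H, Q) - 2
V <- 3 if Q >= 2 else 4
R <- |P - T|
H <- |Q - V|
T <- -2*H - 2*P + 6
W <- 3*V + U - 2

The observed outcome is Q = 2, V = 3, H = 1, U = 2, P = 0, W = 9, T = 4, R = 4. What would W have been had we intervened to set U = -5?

Under do(U=-5), the mechanism U <- min(V, H) + 1 is discarded; U is fixed at -5.
V = 3 if Q >= 2 else 4  [with Q=2]  = 3
W = 3*V + U - 2  [with V=3, U=-5]  = 2

2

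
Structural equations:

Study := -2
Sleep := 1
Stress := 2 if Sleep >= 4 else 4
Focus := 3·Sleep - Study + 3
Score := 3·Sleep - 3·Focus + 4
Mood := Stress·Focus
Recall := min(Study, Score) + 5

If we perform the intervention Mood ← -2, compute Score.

do(Mood=-2) replaces the equation Mood := Stress·Focus with the constant Mood = -2.
Since Score is not a descendant of the intervened variable, it is unaffected.
Focus = 3·Sleep - Study + 3  [with Sleep=1, Study=-2]  = 8
Score = 3·Sleep - 3·Focus + 4  [with Sleep=1, Focus=8]  = -17

-17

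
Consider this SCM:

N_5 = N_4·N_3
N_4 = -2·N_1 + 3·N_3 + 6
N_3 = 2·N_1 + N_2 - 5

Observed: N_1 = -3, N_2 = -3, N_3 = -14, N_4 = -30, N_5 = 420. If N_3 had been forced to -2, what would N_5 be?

-12

do(N_3=-2) replaces the equation N_3 = 2·N_1 + N_2 - 5 with the constant N_3 = -2.
N_4 = -2·N_1 + 3·N_3 + 6  [with N_1=-3, N_3=-2]  = 6
N_5 = N_4·N_3  [with N_4=6, N_3=-2]  = -12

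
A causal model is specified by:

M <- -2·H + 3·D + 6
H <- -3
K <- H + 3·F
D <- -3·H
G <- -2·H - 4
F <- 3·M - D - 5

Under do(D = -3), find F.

Under do(D=-3), the mechanism D <- -3·H is discarded; D is fixed at -3.
M = -2·H + 3·D + 6  [with H=-3, D=-3]  = 3
F = 3·M - D - 5  [with M=3, D=-3]  = 7

7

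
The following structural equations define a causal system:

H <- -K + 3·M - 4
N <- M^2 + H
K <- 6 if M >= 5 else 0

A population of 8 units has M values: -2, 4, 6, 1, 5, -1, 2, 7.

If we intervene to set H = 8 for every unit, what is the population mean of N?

25

Under do(H=8), H's equation is replaced by H=8 for every unit. Per-unit N: 12, 24, 44, 9, 33, 9, 12, 57. Mean = 25.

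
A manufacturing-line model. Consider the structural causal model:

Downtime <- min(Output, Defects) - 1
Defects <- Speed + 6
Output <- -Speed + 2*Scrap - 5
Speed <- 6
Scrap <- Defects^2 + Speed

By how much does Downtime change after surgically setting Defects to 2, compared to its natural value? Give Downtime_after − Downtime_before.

-10

do(Defects=2) replaces the equation Defects <- Speed + 6 with the constant Defects = 2.
Scrap = Defects^2 + Speed  [with Defects=2, Speed=6]  = 10
Output = -Speed + 2*Scrap - 5  [with Speed=6, Scrap=10]  = 9
Downtime = min(Output, Defects) - 1  [with Output=9, Defects=2]  = 1
Without intervention: Defects = Speed + 6  [with Speed=6]  = 12; Scrap = Defects^2 + Speed  [with Defects=12, Speed=6]  = 150; Output = -Speed + 2*Scrap - 5  [with Speed=6, Scrap=150]  = 289; Downtime = min(Output, Defects) - 1  [with Output=289, Defects=12]  = 11.
Change = 1 − 11 = -10.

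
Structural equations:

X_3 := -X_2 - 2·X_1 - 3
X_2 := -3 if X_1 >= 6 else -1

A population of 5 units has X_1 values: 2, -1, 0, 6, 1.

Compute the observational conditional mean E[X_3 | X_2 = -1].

Observing X_2=-1 restricts to units where X_2's equation naturally yields -1: X_1 ∈ {2, -1, 0, 1}. In that subpopulation X_3 = -6, 0, -2, -4, mean -3.

-3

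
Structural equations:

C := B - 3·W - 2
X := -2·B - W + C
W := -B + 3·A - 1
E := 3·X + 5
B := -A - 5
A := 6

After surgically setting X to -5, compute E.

-10

The intervention breaks the incoming arrows to X: X := -2·B - W + C no longer applies, and X = -5.
E = 3·X + 5  [with X=-5]  = -10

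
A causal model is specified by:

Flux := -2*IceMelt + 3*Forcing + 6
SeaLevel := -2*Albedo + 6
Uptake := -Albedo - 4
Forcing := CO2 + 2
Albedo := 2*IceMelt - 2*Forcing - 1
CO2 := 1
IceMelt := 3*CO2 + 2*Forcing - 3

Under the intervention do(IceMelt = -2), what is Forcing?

Under do(IceMelt=-2), the mechanism IceMelt := 3*CO2 + 2*Forcing - 3 is discarded; IceMelt is fixed at -2.
Since Forcing is not a descendant of the intervened variable, it is unaffected.
Forcing = CO2 + 2  [with CO2=1]  = 3

3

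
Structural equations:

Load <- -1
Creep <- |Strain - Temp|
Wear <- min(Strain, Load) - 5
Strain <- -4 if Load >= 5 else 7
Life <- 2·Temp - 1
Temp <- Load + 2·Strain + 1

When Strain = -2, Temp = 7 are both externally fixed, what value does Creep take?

9

Setting Strain = -2, Temp = 7 by intervention discards those variables' equations.
Creep = |Strain - Temp|  [with Strain=-2, Temp=7]  = 9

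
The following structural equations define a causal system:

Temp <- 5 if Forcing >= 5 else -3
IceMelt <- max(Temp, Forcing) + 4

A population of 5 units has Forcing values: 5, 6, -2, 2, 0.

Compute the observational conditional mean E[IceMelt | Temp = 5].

Conditioning on Temp=5 selects the 2 unit(s) with Forcing ∈ {5, 6}. Their IceMelt values: 9, 10. Mean = 9.5.

9.5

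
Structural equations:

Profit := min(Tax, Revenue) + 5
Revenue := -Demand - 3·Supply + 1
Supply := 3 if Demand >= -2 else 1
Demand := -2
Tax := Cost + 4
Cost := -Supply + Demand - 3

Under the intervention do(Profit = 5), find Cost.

-8

do(Profit=5) replaces the equation Profit := min(Tax, Revenue) + 5 with the constant Profit = 5.
Cost is not downstream of the intervention, so its value is determined by the original equations.
Supply = 3 if Demand >= -2 else 1  [with Demand=-2]  = 3
Cost = -Supply + Demand - 3  [with Supply=3, Demand=-2]  = -8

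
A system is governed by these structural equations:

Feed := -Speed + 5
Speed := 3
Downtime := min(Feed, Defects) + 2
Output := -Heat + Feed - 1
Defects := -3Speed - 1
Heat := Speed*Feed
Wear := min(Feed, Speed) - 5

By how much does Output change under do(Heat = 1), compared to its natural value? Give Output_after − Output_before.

5

The intervention breaks the incoming arrows to Heat: Heat := Speed*Feed no longer applies, and Heat = 1.
Feed = -Speed + 5  [with Speed=3]  = 2
Output = -Heat + Feed - 1  [with Heat=1, Feed=2]  = 0
Without intervention: Feed = -Speed + 5  [with Speed=3]  = 2; Heat = Speed*Feed  [with Speed=3, Feed=2]  = 6; Output = -Heat + Feed - 1  [with Heat=6, Feed=2]  = -5.
Change = 0 − (-5) = 5.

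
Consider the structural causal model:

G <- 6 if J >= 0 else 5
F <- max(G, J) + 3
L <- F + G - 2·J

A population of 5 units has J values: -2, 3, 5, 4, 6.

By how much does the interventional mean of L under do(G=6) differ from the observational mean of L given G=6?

do(G=6) breaks G's dependence on J. With G=6 fixed, L across the units is 19, 9, 5, 7, 3, mean 8.6.
Observing G=6 restricts to units where G's equation naturally yields 6: J ∈ {3, 5, 4, 6}. In that subpopulation L = 9, 5, 7, 3, mean 6.
Difference = 8.6 − 6 = 2.6.

2.6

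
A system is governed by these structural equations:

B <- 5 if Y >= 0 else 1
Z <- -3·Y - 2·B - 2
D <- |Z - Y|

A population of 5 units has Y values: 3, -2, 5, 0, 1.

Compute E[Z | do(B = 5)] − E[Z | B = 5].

2.55

Every unit gets B=5 under the intervention. Z values become -21, -6, -27, -12, -15; E[Z|do(B=5)] = -16.2.
E[Z|B=5] averages over only the 4 units with B=5 (Y = 3, 5, 0, 1): Z = -21, -27, -12, -15, mean -18.75.
Difference = -16.2 − (-18.75) = 2.55.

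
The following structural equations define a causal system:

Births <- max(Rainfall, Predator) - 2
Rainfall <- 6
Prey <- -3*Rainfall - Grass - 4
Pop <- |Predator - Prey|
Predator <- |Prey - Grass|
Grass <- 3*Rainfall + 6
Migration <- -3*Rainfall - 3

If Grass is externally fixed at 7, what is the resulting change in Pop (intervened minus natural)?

Under do(Grass=7), the mechanism Grass <- 3*Rainfall + 6 is discarded; Grass is fixed at 7.
Prey = -3*Rainfall - Grass - 4  [with Rainfall=6, Grass=7]  = -29
Predator = |Prey - Grass|  [with Prey=-29, Grass=7]  = 36
Pop = |Predator - Prey|  [with Predator=36, Prey=-29]  = 65
Without intervention: Grass = 3*Rainfall + 6  [with Rainfall=6]  = 24; Prey = -3*Rainfall - Grass - 4  [with Rainfall=6, Grass=24]  = -46; Predator = |Prey - Grass|  [with Prey=-46, Grass=24]  = 70; Pop = |Predator - Prey|  [with Predator=70, Prey=-46]  = 116.
Change = 65 − 116 = -51.

-51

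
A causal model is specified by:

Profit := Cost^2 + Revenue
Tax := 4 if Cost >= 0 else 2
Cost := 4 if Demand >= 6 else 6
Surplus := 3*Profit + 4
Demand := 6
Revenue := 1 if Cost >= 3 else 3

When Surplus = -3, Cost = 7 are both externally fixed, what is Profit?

The joint intervention fixes Surplus = -3, Cost = 7, removing each variable's own equation.
Revenue = 1 if Cost >= 3 else 3  [with Cost=7]  = 1
Profit = Cost^2 + Revenue  [with Cost=7, Revenue=1]  = 50

50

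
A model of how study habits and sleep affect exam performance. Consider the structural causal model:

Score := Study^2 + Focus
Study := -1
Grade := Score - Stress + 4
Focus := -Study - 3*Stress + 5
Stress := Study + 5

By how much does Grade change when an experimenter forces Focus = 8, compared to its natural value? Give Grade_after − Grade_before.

14

do(Focus=8) replaces the equation Focus := -Study - 3*Stress + 5 with the constant Focus = 8.
Stress = Study + 5  [with Study=-1]  = 4
Score = Study^2 + Focus  [with Study=-1, Focus=8]  = 9
Grade = Score - Stress + 4  [with Score=9, Stress=4]  = 9
Without intervention: Stress = Study + 5  [with Study=-1]  = 4; Focus = -Study - 3*Stress + 5  [with Study=-1, Stress=4]  = -6; Score = Study^2 + Focus  [with Study=-1, Focus=-6]  = -5; Grade = Score - Stress + 4  [with Score=-5, Stress=4]  = -5.
Change = 9 − (-5) = 14.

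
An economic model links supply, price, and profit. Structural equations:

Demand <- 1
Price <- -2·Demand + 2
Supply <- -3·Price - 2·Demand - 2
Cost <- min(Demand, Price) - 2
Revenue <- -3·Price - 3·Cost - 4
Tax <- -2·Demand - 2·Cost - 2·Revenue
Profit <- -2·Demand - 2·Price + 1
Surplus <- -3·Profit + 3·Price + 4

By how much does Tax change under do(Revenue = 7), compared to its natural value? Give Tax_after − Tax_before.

-10

The intervention breaks the incoming arrows to Revenue: Revenue <- -3·Price - 3·Cost - 4 no longer applies, and Revenue = 7.
Price = -2·Demand + 2  [with Demand=1]  = 0
Cost = min(Demand, Price) - 2  [with Demand=1, Price=0]  = -2
Tax = -2·Demand - 2·Cost - 2·Revenue  [with Demand=1, Cost=-2, Revenue=7]  = -12
Without intervention: Price = -2·Demand + 2  [with Demand=1]  = 0; Cost = min(Demand, Price) - 2  [with Demand=1, Price=0]  = -2; Revenue = -3·Price - 3·Cost - 4  [with Price=0, Cost=-2]  = 2; Tax = -2·Demand - 2·Cost - 2·Revenue  [with Demand=1, Cost=-2, Revenue=2]  = -2.
Change = -12 − (-2) = -10.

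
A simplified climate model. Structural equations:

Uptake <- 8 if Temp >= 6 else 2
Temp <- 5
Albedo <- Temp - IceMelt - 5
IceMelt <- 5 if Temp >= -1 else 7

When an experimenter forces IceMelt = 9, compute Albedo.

-9

The intervention breaks the incoming arrows to IceMelt: IceMelt <- 5 if Temp >= -1 else 7 no longer applies, and IceMelt = 9.
Albedo = Temp - IceMelt - 5  [with Temp=5, IceMelt=9]  = -9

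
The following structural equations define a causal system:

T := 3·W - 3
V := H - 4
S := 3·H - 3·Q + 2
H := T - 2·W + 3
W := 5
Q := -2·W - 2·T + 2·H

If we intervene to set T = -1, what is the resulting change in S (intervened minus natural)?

-39

Under do(T=-1), the mechanism T := 3·W - 3 is discarded; T is fixed at -1.
H = T - 2·W + 3  [with T=-1, W=5]  = -8
Q = -2·W - 2·T + 2·H  [with W=5, T=-1, H=-8]  = -24
S = 3·H - 3·Q + 2  [with H=-8, Q=-24]  = 50
Without intervention: T = 3·W - 3  [with W=5]  = 12; H = T - 2·W + 3  [with T=12, W=5]  = 5; Q = -2·W - 2·T + 2·H  [with W=5, T=12, H=5]  = -24; S = 3·H - 3·Q + 2  [with H=5, Q=-24]  = 89.
Change = 50 − 89 = -39.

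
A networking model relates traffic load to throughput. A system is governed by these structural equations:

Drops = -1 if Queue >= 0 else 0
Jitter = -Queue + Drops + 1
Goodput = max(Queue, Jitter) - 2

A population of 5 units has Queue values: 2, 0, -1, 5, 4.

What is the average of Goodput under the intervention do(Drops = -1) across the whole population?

The intervention sets Drops=-1 in all 5 units regardless of Queue. Recomputing Goodput per unit gives 0, -2, -1, 3, 2; average 0.4.

0.4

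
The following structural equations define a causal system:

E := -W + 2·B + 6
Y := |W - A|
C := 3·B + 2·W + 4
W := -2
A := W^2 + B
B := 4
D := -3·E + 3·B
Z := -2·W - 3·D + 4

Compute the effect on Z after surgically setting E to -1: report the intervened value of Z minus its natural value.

-153

do(E=-1) replaces the equation E := -W + 2·B + 6 with the constant E = -1.
D = -3·E + 3·B  [with E=-1, B=4]  = 15
Z = -2·W - 3·D + 4  [with W=-2, D=15]  = -37
Without intervention: E = -W + 2·B + 6  [with W=-2, B=4]  = 16; D = -3·E + 3·B  [with E=16, B=4]  = -36; Z = -2·W - 3·D + 4  [with W=-2, D=-36]  = 116.
Change = -37 − 116 = -153.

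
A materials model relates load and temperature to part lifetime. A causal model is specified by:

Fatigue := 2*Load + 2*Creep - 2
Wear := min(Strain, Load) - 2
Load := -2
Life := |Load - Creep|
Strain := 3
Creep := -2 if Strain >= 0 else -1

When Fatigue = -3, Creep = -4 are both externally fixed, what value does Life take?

2

The joint intervention fixes Fatigue = -3, Creep = -4, removing each variable's own equation.
Life = |Load - Creep|  [with Load=-2, Creep=-4]  = 2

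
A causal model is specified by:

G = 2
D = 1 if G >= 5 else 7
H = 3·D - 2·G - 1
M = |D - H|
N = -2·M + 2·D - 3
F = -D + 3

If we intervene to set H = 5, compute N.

do(H=5) replaces the equation H = 3·D - 2·G - 1 with the constant H = 5.
D = 1 if G >= 5 else 7  [with G=2]  = 7
M = |D - H|  [with D=7, H=5]  = 2
N = -2·M + 2·D - 3  [with M=2, D=7]  = 7

7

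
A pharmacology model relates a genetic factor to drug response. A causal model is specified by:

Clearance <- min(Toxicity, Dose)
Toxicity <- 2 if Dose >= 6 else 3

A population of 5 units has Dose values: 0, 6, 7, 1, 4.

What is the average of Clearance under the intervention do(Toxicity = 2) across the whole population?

do(Toxicity=2) breaks Toxicity's dependence on Dose. With Toxicity=2 fixed, Clearance across the units is 0, 2, 2, 1, 2, mean 1.4.

1.4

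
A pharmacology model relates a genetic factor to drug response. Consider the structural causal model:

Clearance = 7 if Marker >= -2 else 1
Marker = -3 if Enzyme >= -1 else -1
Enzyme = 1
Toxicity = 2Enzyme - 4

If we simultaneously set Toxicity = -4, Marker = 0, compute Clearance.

7

The joint intervention fixes Toxicity = -4, Marker = 0, removing each variable's own equation.
Clearance = 7 if Marker >= -2 else 1  [with Marker=0]  = 7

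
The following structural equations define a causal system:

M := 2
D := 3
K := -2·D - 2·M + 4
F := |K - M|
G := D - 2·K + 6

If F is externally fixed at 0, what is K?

Under do(F=0), the mechanism F := |K - M| is discarded; F is fixed at 0.
Since K is not a descendant of the intervened variable, it is unaffected.
K = -2·D - 2·M + 4  [with D=3, M=2]  = -6

-6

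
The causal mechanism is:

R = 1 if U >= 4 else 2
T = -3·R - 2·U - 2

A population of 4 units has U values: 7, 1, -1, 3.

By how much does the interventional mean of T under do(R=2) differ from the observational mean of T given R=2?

The intervention sets R=2 in all 4 units regardless of U. Recomputing T per unit gives -22, -10, -6, -14; average -13.
E[T|R=2] averages over only the 3 units with R=2 (U = 1, -1, 3): T = -10, -6, -14, mean -10.
Difference = -13 − (-10) = -3.

-3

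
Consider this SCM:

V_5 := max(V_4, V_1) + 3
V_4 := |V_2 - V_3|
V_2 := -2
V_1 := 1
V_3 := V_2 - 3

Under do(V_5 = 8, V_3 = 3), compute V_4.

5

Under do(V_5 = 8, V_3 = 3), each intervened variable's structural equation is replaced by its fixed value.
V_4 = |V_2 - V_3|  [with V_2=-2, V_3=3]  = 5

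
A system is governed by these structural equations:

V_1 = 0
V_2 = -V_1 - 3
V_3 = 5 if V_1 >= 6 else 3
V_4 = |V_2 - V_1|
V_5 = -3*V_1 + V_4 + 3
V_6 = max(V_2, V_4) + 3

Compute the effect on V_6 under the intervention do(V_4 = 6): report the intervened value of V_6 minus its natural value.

Under do(V_4=6), the mechanism V_4 = |V_2 - V_1| is discarded; V_4 is fixed at 6.
V_2 = -V_1 - 3  [with V_1=0]  = -3
V_6 = max(V_2, V_4) + 3  [with V_2=-3, V_4=6]  = 9
Without intervention: V_2 = -V_1 - 3  [with V_1=0]  = -3; V_4 = |V_2 - V_1|  [with V_2=-3, V_1=0]  = 3; V_6 = max(V_2, V_4) + 3  [with V_2=-3, V_4=3]  = 6.
Change = 9 − 6 = 3.

3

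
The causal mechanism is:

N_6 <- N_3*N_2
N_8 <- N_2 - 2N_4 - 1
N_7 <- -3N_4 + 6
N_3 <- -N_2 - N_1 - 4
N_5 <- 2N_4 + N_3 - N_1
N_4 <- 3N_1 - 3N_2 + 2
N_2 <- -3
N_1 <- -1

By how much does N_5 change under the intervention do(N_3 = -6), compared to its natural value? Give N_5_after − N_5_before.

-6

do(N_3=-6) replaces the equation N_3 <- -N_2 - N_1 - 4 with the constant N_3 = -6.
N_4 = 3N_1 - 3N_2 + 2  [with N_1=-1, N_2=-3]  = 8
N_5 = 2N_4 + N_3 - N_1  [with N_4=8, N_3=-6, N_1=-1]  = 11
Without intervention: N_3 = -N_2 - N_1 - 4  [with N_2=-3, N_1=-1]  = 0; N_4 = 3N_1 - 3N_2 + 2  [with N_1=-1, N_2=-3]  = 8; N_5 = 2N_4 + N_3 - N_1  [with N_4=8, N_3=0, N_1=-1]  = 17.
Change = 11 − 17 = -6.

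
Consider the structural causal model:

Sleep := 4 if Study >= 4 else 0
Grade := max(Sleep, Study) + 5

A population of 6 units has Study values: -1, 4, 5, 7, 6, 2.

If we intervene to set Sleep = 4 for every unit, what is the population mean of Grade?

10

Under do(Sleep=4), Sleep's equation is replaced by Sleep=4 for every unit. Per-unit Grade: 9, 9, 10, 12, 11, 9. Mean = 10.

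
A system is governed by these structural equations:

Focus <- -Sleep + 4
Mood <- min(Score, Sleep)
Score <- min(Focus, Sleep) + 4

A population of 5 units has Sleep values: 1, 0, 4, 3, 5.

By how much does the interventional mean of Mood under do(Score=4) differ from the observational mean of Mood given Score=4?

Under do(Score=4), Score's equation is replaced by Score=4 for every unit. Per-unit Mood: 1, 0, 4, 3, 4. Mean = 2.4.
Observing Score=4 restricts to units where Score's equation naturally yields 4: Sleep ∈ {0, 4}. In that subpopulation Mood = 0, 4, mean 2.
Difference = 2.4 − 2 = 0.4.

0.4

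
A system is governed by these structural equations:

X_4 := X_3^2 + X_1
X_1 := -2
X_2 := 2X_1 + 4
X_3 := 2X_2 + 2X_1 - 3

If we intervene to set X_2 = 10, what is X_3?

The intervention breaks the incoming arrows to X_2: X_2 := 2X_1 + 4 no longer applies, and X_2 = 10.
X_3 = 2X_2 + 2X_1 - 3  [with X_2=10, X_1=-2]  = 13

13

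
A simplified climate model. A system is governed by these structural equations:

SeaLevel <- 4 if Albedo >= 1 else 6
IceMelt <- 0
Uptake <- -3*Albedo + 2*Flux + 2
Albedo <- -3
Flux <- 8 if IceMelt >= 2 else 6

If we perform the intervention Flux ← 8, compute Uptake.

27

Intervening sets Flux = 8 and removes its equation (Flux <- 8 if IceMelt >= 2 else 6).
Uptake = -3*Albedo + 2*Flux + 2  [with Albedo=-3, Flux=8]  = 27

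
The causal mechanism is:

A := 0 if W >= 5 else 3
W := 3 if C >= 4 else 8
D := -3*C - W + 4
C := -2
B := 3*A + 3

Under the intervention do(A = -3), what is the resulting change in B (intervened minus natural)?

-9

do(A=-3) replaces the equation A := 0 if W >= 5 else 3 with the constant A = -3.
B = 3*A + 3  [with A=-3]  = -6
Without intervention: W = 3 if C >= 4 else 8  [with C=-2]  = 8; A = 0 if W >= 5 else 3  [with W=8]  = 0; B = 3*A + 3  [with A=0]  = 3.
Change = -6 − 3 = -9.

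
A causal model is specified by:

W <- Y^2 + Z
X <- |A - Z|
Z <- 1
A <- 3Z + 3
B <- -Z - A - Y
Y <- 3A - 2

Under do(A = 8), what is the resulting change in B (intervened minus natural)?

-8

Under do(A=8), the mechanism A <- 3Z + 3 is discarded; A is fixed at 8.
Y = 3A - 2  [with A=8]  = 22
B = -Z - A - Y  [with Z=1, A=8, Y=22]  = -31
Without intervention: A = 3Z + 3  [with Z=1]  = 6; Y = 3A - 2  [with A=6]  = 16; B = -Z - A - Y  [with Z=1, A=6, Y=16]  = -23.
Change = -31 − (-23) = -8.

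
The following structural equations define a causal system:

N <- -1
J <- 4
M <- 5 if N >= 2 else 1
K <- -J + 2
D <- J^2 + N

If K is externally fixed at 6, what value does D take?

15

The intervention breaks the incoming arrows to K: K <- -J + 2 no longer applies, and K = 6.
D is not downstream of the intervention, so its value is determined by the original equations.
D = J^2 + N  [with J=4, N=-1]  = 15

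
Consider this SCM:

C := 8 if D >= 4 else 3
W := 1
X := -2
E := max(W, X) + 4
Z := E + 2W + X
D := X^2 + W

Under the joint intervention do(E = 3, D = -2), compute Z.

3

The joint intervention fixes E = 3, D = -2, removing each variable's own equation.
Z = E + 2W + X  [with E=3, W=1, X=-2]  = 3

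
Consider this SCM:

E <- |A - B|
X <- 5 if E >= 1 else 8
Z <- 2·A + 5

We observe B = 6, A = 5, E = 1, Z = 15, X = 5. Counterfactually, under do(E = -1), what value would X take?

do(E=-1) replaces the equation E <- |A - B| with the constant E = -1.
X = 5 if E >= 1 else 8  [with E=-1]  = 8

8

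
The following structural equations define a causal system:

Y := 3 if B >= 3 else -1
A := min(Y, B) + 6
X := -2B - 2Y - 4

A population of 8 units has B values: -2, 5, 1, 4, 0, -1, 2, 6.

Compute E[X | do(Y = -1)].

Every unit gets Y=-1 under the intervention. X values become 2, -12, -4, -10, -2, 0, -6, -14; E[X|do(Y=-1)] = -5.75.

-5.75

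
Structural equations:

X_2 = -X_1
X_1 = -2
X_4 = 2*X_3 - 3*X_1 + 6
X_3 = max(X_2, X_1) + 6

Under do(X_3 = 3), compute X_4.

The intervention breaks the incoming arrows to X_3: X_3 = max(X_2, X_1) + 6 no longer applies, and X_3 = 3.
X_4 = 2*X_3 - 3*X_1 + 6  [with X_3=3, X_1=-2]  = 18

18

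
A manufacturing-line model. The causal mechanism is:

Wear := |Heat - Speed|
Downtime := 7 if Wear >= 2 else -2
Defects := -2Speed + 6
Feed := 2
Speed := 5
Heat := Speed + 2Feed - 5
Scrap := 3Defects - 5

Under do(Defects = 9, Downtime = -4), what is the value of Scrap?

22

Under do(Defects = 9, Downtime = -4), each intervened variable's structural equation is replaced by its fixed value.
Scrap = 3Defects - 5  [with Defects=9]  = 22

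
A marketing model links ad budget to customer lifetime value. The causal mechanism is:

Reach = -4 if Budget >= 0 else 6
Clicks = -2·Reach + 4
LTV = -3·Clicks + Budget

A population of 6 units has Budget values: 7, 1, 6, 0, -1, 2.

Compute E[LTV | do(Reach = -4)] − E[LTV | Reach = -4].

-0.7

Under do(Reach=-4), Reach's equation is replaced by Reach=-4 for every unit. Per-unit LTV: -29, -35, -30, -36, -37, -34. Mean = -33.5.
E[LTV|Reach=-4] averages over only the 5 units with Reach=-4 (Budget = 7, 1, 6, 0, 2): LTV = -29, -35, -30, -36, -34, mean -32.8.
Difference = -33.5 − (-32.8) = -0.7.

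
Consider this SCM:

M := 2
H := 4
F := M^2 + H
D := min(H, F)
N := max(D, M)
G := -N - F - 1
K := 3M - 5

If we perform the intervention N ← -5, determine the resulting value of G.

The intervention breaks the incoming arrows to N: N := max(D, M) no longer applies, and N = -5.
F = M^2 + H  [with M=2, H=4]  = 8
G = -N - F - 1  [with N=-5, F=8]  = -4

-4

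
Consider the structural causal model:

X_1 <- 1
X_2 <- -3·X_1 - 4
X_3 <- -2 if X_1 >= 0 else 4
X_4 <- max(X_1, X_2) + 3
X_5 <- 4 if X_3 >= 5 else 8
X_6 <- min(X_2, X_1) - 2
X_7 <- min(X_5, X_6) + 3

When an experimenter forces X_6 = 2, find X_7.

5

Intervening sets X_6 = 2 and removes its equation (X_6 <- min(X_2, X_1) - 2).
X_3 = -2 if X_1 >= 0 else 4  [with X_1=1]  = -2
X_5 = 4 if X_3 >= 5 else 8  [with X_3=-2]  = 8
X_7 = min(X_5, X_6) + 3  [with X_5=8, X_6=2]  = 5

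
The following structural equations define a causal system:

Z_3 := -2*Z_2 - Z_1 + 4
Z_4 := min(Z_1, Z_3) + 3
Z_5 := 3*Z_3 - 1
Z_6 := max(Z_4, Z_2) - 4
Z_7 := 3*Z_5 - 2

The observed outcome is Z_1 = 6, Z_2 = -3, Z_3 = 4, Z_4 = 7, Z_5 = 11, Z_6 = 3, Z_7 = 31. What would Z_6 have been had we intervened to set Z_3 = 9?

5

The intervention breaks the incoming arrows to Z_3: Z_3 := -2*Z_2 - Z_1 + 4 no longer applies, and Z_3 = 9.
Z_4 = min(Z_1, Z_3) + 3  [with Z_1=6, Z_3=9]  = 9
Z_6 = max(Z_4, Z_2) - 4  [with Z_4=9, Z_2=-3]  = 5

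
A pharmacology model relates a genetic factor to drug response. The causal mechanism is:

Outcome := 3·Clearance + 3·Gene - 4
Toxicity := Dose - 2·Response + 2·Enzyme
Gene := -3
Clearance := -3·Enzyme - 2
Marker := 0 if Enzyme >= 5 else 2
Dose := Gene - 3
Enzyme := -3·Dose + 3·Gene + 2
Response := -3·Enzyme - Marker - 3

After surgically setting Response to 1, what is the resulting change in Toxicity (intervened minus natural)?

-74

The intervention breaks the incoming arrows to Response: Response := -3·Enzyme - Marker - 3 no longer applies, and Response = 1.
Dose = Gene - 3  [with Gene=-3]  = -6
Enzyme = -3·Dose + 3·Gene + 2  [with Dose=-6, Gene=-3]  = 11
Toxicity = Dose - 2·Response + 2·Enzyme  [with Dose=-6, Response=1, Enzyme=11]  = 14
Without intervention: Dose = Gene - 3  [with Gene=-3]  = -6; Enzyme = -3·Dose + 3·Gene + 2  [with Dose=-6, Gene=-3]  = 11; Marker = 0 if Enzyme >= 5 else 2  [with Enzyme=11]  = 0; Response = -3·Enzyme - Marker - 3  [with Enzyme=11, Marker=0]  = -36; Toxicity = Dose - 2·Response + 2·Enzyme  [with Dose=-6, Response=-36, Enzyme=11]  = 88.
Change = 14 − 88 = -74.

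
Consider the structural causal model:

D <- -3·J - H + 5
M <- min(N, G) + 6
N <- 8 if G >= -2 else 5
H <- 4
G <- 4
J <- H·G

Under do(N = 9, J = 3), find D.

The joint intervention fixes N = 9, J = 3, removing each variable's own equation.
D = -3·J - H + 5  [with J=3, H=4]  = -8

-8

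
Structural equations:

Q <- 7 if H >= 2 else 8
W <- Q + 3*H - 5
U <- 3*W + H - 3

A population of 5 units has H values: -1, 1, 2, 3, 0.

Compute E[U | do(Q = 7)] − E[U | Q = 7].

do(Q=7) breaks Q's dependence on H. With Q=7 fixed, U across the units is -7, 13, 23, 33, 3, mean 13.
Conditioning on Q=7 selects the 2 unit(s) with H ∈ {2, 3}. Their U values: 23, 33. Mean = 28.
Difference = 13 − 28 = -15.

-15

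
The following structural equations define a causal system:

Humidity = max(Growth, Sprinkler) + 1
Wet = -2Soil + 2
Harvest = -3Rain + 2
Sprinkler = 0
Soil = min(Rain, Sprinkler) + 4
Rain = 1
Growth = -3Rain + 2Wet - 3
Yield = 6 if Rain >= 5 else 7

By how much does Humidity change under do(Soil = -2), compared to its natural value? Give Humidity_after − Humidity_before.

6

The intervention breaks the incoming arrows to Soil: Soil = min(Rain, Sprinkler) + 4 no longer applies, and Soil = -2.
Wet = -2Soil + 2  [with Soil=-2]  = 6
Growth = -3Rain + 2Wet - 3  [with Rain=1, Wet=6]  = 6
Humidity = max(Growth, Sprinkler) + 1  [with Growth=6, Sprinkler=0]  = 7
Without intervention: Soil = min(Rain, Sprinkler) + 4  [with Rain=1, Sprinkler=0]  = 4; Wet = -2Soil + 2  [with Soil=4]  = -6; Growth = -3Rain + 2Wet - 3  [with Rain=1, Wet=-6]  = -18; Humidity = max(Growth, Sprinkler) + 1  [with Growth=-18, Sprinkler=0]  = 1.
Change = 7 − 1 = 6.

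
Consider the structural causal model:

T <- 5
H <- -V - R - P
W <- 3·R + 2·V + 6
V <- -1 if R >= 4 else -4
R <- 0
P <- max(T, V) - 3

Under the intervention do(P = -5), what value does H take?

9

Under do(P=-5), the mechanism P <- max(T, V) - 3 is discarded; P is fixed at -5.
V = -1 if R >= 4 else -4  [with R=0]  = -4
H = -V - R - P  [with V=-4, R=0, P=-5]  = 9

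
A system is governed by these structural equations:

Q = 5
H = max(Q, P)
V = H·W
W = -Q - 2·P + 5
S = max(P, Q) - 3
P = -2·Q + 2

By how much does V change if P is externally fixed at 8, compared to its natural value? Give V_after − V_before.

-208

Under do(P=8), the mechanism P = -2·Q + 2 is discarded; P is fixed at 8.
H = max(Q, P)  [with Q=5, P=8]  = 8
W = -Q - 2·P + 5  [with Q=5, P=8]  = -16
V = H·W  [with H=8, W=-16]  = -128
Without intervention: P = -2·Q + 2  [with Q=5]  = -8; H = max(Q, P)  [with Q=5, P=-8]  = 5; W = -Q - 2·P + 5  [with Q=5, P=-8]  = 16; V = H·W  [with H=5, W=16]  = 80.
Change = -128 − 80 = -208.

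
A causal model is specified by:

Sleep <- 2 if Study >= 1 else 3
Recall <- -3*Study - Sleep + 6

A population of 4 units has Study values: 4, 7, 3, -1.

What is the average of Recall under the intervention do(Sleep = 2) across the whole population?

do(Sleep=2) breaks Sleep's dependence on Study. With Sleep=2 fixed, Recall across the units is -8, -17, -5, 7, mean -5.75.

-5.75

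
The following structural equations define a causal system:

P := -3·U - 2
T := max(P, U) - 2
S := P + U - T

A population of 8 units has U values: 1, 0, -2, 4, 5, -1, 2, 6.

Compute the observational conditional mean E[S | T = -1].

-1

E[S|T=-1] averages over only the 2 units with T=-1 (U = 1, -1): S = -3, 1, mean -1.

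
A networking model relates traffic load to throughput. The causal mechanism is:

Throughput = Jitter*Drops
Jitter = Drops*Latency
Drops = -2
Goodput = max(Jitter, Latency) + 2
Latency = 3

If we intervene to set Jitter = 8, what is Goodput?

do(Jitter=8) replaces the equation Jitter = Drops*Latency with the constant Jitter = 8.
Goodput = max(Jitter, Latency) + 2  [with Jitter=8, Latency=3]  = 10

10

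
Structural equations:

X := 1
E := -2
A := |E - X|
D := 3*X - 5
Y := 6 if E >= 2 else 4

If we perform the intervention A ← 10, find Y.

4

do(A=10) replaces the equation A := |E - X| with the constant A = 10.
Y is not downstream of the intervention, so its value is determined by the original equations.
Y = 6 if E >= 2 else 4  [with E=-2]  = 4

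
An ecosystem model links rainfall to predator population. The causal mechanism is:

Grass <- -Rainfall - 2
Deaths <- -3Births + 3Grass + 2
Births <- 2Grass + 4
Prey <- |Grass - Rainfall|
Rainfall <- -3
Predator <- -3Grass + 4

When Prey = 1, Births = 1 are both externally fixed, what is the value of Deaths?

Setting Prey = 1, Births = 1 by intervention discards those variables' equations.
Grass = -Rainfall - 2  [with Rainfall=-3]  = 1
Deaths = -3Births + 3Grass + 2  [with Births=1, Grass=1]  = 2

2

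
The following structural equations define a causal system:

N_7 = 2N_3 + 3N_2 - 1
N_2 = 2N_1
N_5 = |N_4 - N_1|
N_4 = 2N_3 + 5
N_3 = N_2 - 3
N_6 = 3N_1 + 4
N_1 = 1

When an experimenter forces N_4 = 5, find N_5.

Intervening sets N_4 = 5 and removes its equation (N_4 = 2N_3 + 5).
N_5 = |N_4 - N_1|  [with N_4=5, N_1=1]  = 4

4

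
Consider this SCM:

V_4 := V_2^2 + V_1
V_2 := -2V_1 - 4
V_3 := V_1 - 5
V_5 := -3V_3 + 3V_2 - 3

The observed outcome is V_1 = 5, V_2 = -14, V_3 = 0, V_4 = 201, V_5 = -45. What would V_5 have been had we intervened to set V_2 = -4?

do(V_2=-4) replaces the equation V_2 := -2V_1 - 4 with the constant V_2 = -4.
V_3 = V_1 - 5  [with V_1=5]  = 0
V_5 = -3V_3 + 3V_2 - 3  [with V_3=0, V_2=-4]  = -15

-15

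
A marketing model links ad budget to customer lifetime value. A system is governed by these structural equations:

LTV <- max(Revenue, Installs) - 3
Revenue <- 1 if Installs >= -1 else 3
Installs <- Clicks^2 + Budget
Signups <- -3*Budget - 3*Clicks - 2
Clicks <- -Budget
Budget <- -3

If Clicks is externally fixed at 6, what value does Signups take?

Under do(Clicks=6), the mechanism Clicks <- -Budget is discarded; Clicks is fixed at 6.
Signups = -3*Budget - 3*Clicks - 2  [with Budget=-3, Clicks=6]  = -11

-11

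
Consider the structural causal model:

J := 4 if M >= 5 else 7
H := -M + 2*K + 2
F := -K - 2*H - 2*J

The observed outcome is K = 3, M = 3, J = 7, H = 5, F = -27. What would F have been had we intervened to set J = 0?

-13

do(J=0) replaces the equation J := 4 if M >= 5 else 7 with the constant J = 0.
H = -M + 2*K + 2  [with M=3, K=3]  = 5
F = -K - 2*H - 2*J  [with K=3, H=5, J=0]  = -13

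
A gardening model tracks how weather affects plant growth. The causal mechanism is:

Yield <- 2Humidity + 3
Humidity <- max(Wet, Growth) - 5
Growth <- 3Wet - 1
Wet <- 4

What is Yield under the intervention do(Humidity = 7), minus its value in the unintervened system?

2

The intervention breaks the incoming arrows to Humidity: Humidity <- max(Wet, Growth) - 5 no longer applies, and Humidity = 7.
Yield = 2Humidity + 3  [with Humidity=7]  = 17
Without intervention: Growth = 3Wet - 1  [with Wet=4]  = 11; Humidity = max(Wet, Growth) - 5  [with Wet=4, Growth=11]  = 6; Yield = 2Humidity + 3  [with Humidity=6]  = 15.
Change = 17 − 15 = 2.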